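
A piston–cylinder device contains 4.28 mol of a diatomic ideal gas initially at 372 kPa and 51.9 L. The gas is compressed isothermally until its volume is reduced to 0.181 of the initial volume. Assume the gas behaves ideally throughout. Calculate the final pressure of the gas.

T₁ = P₁V₁/(nR) = 372×51.9/(4.28×8.314) = 543 K.
Isothermal: T stays 543 K; PV = const ⇒ V₂ = 9.39 L, P₂ = 2060 kPa.

2060 kPa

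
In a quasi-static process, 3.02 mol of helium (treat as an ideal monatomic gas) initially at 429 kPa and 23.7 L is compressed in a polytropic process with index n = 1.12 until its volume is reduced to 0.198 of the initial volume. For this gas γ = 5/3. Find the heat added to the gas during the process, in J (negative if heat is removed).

T₁ = P₁V₁/(nR) = 429×23.7/(3.02×8.314) = 405 K.
Polytropic n=1.12: T₂ = T₁(V₁/V₂)^(n−1) = 405×(5.05)^0.12 = 492 K; P₂ = P₁(V₁/V₂)^n = 2630 kPa.
W = (P₁V₁−P₂V₂)/(n−1) = (429×23.7−2630×4.69)/0.12 = -18200 J.
ΔU = nCvΔT = 3.02×12.5×(492−405) = 3270 J.
Q = ΔU + W = -14900 J.

-14900 J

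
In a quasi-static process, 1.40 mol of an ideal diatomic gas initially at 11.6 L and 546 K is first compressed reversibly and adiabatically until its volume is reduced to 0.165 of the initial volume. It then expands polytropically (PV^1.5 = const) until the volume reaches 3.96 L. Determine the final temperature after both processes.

780 K

P₁ = nRT₁/V₁ = 1.40×8.314×546/11.6 = 548 kPa.
Step 1 — Adiabatic: TV^(γ−1) = const ⇒ T₂ = 546×(6.06)^0.400 = 1120 K; PV^γ = const ⇒ P₂ = 6830 kPa.
ΔU = nCvΔT = 1.40×20.8×(1120−546) = 16800 J.
Q = 0 for an adiabatic process, so W = −ΔU = -16800 J.
State after step 1: P = 6830 kPa, V = 1.91 L, T = 1120 K.
Step 2 — Polytropic n=1.5: T₂ = T₁(V₁/V₂)^(n−1) = 1120×(0.483)^0.50 = 780 K; P₂ = P₁(V₁/V₂)^n = 2290 kPa.
W = (P₁V₁−P₂V₂)/(n−1) = (6830×1.91−2290×3.96)/0.50 = 7960 J.
ΔU = nCvΔT = 1.40×20.8×(780−1120) = -9960 J.
Q = ΔU + W = -1990 J.
Net over both steps: W = -8810 J, Q = -1990 J, ΔU = 6820 J.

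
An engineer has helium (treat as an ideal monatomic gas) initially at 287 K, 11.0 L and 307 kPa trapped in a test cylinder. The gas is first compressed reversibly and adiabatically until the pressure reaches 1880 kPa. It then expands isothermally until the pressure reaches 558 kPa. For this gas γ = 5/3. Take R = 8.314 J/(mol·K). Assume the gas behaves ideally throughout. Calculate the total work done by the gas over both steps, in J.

n = P₁V₁/(RT₁) = 307×11.0/(8.314×287) = 1.42 mol.
Step 1 — Adiabatic: T₂/T₁ = (P₂/P₁)^((γ−1)/γ) ⇒ T₂ = 287×(6.12)^0.400 = 593 K; V₂ = 3.71 L.
ΔU = nCvΔT = 1.42×12.5×(593−287) = 5390 J.
Q = 0 for an adiabatic process, so W = −ΔU = -5390 J.
State after step 1: P = 1880 kPa, V = 3.71 L, T = 593 K.
Step 2 — Isothermal: T stays 593 K; PV = const ⇒ V₂ = 12.5 L, P₂ = 558 kPa.
ΔU = 0 (ideal gas, T constant).
W = nRT ln(V₂/V₁) = 1.42×8.314×593×ln(3.37) = 8470 J.
Q = ΔU + W = 8470 J.
Net over both steps: W = 3080 J, Q = 8470 J, ΔU = 5390 J.

3080 J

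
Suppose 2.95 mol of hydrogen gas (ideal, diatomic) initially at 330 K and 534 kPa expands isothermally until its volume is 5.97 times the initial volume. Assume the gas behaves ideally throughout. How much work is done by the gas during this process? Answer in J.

V₁ = nRT₁/P₁ = 2.95×8.314×330/534 = 15.2 L.
Isothermal: T stays 330 K; PV = const ⇒ V₂ = 90.5 L, P₂ = 89.4 kPa.
W = nRT ln(V₂/V₁) = 2.95×8.314×330×ln(5.97) = 14500 J.

14500 J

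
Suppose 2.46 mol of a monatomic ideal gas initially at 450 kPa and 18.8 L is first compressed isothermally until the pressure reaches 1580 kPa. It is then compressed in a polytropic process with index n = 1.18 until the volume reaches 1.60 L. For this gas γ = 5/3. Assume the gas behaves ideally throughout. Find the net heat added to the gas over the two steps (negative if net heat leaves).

-19000 J

T₁ = P₁V₁/(nR) = 450×18.8/(2.46×8.314) = 414 K.
Step 1 — Isothermal: T stays 414 K; PV = const ⇒ V₂ = 5.35 L, P₂ = 1580 kPa.
ΔU = 0 (ideal gas, T constant).
W = nRT ln(V₂/V₁) = 2.46×8.314×414×ln(0.285) = -10600 J.
Q = ΔU + W = -10600 J.
State after step 1: P = 1580 kPa, V = 5.35 L, T = 414 K.
Step 2 — Polytropic n=1.18: T₂ = T₁(V₁/V₂)^(n−1) = 414×(3.35)^0.18 = 514 K; P₂ = P₁(V₁/V₂)^n = 6570 kPa.
W = (P₁V₁−P₂V₂)/(n−1) = (1580×5.35−6570×1.60)/0.18 = -11400 J.
ΔU = nCvΔT = 2.46×12.5×(514−414) = 3080 J.
Q = ΔU + W = -8330 J.
Net over both steps: W = -22000 J, Q = -19000 J, ΔU = 3080 J.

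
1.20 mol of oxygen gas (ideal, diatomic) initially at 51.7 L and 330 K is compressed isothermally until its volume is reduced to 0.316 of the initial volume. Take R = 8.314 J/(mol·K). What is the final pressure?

P₁ = nRT₁/V₁ = 1.20×8.314×330/51.7 = 63.7 kPa.
Isothermal: T stays 330 K; PV = const ⇒ V₂ = 16.3 L, P₂ = 202 kPa.

202 kPa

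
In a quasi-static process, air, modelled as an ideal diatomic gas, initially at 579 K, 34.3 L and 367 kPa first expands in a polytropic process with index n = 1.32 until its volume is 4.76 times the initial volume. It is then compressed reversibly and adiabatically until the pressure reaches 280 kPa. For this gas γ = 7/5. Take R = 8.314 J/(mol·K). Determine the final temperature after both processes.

n = P₁V₁/(RT₁) = 367×34.3/(8.314×579) = 2.61 mol.
Step 1 — Polytropic n=1.32: T₂ = T₁(V₁/V₂)^(n−1) = 579×(0.210)^0.32 = 351 K; P₂ = P₁(V₁/V₂)^n = 46.8 kPa.
W = (P₁V₁−P₂V₂)/(n−1) = (367×34.3−46.8×163)/0.32 = 15500 J.
ΔU = nCvΔT = 2.61×20.8×(351−579) = -12400 J.
Q = ΔU + W = 3090 J.
State after step 1: P = 46.8 kPa, V = 163 L, T = 351 K.
Step 2 — Adiabatic: T₂/T₁ = (P₂/P₁)^((γ−1)/γ) ⇒ T₂ = 351×(5.98)^0.286 = 586 K; V₂ = 45.5 L.
ΔU = nCvΔT = 2.61×20.8×(586−351) = 12700 J.
Q = 0 for an adiabatic process, so W = −ΔU = -12700 J.
Net over both steps: W = 2720 J, Q = 3090 J, ΔU = 375 J.

586 K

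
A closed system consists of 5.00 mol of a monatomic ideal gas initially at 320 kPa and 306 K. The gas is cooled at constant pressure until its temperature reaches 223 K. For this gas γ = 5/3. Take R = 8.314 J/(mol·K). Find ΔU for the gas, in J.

V₁ = nRT₁/P₁ = 5.00×8.314×306/320 = 39.8 L.
Isobaric: P stays 320 kPa; V/T = const ⇒ T₂ = 223 K, V₂ = 29.0 L.
For an ideal gas ΔU = nCvΔT with Cv = (3/2)R = 12.5 J/(mol·K).
ΔU = 5.00×12.5×(223−306) = -5180 J.

-5180 J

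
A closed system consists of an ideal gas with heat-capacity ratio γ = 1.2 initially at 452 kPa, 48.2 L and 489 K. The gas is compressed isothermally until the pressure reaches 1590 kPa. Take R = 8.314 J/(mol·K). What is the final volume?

Isothermal: T stays 489 K; PV = const ⇒ V₂ = 13.7 L, P₂ = 1590 kPa.

13.7 L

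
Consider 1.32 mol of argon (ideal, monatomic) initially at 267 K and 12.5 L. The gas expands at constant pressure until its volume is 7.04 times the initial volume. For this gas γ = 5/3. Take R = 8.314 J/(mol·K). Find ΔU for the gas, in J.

P₁ = nRT₁/V₁ = 1.32×8.314×267/12.5 = 234 kPa.
Isobaric: P stays 234 kPa; V/T = const ⇒ T₂ = 1880 K, V₂ = 88.0 L.
For an ideal gas ΔU = nCvΔT with Cv = (3/2)R = 12.5 J/(mol·K).
ΔU = 1.32×12.5×(1880−267) = 26500 J.

26500 J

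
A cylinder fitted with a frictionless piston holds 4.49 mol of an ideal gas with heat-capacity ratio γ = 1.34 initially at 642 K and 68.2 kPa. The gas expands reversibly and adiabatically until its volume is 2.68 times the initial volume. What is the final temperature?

V₁ = nRT₁/P₁ = 4.49×8.314×642/68.2 = 351 L.
Adiabatic: TV^(γ−1) = const ⇒ T₂ = 642×(0.373)^0.340 = 459 K; PV^γ = const ⇒ P₂ = 18.2 kPa.

459 K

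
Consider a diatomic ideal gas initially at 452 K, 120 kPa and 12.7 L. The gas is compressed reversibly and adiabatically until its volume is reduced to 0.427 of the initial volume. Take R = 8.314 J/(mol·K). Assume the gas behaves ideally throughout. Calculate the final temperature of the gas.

Adiabatic: TV^(γ−1) = const ⇒ T₂ = 452×(2.34)^0.400 = 635 K; PV^γ = const ⇒ P₂ = 395 kPa.

635 K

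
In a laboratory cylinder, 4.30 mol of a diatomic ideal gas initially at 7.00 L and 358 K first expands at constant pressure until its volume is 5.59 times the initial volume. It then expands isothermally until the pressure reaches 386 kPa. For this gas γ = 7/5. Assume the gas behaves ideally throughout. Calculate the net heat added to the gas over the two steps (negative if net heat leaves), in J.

P₁ = nRT₁/V₁ = 4.30×8.314×358/7.00 = 1830 kPa.
Step 1 — Isobaric: P stays 1830 kPa; V/T = const ⇒ T₂ = 2000 K, V₂ = 39.1 L.
W = PΔV = 1830×(39.1−7.00) kPa·L = 58700 J.
ΔU = nCvΔT = 4.30×20.8×(2000−358) = 147000 J.
Q = ΔU + W = nCpΔT = 206000 J.
State after step 1: P = 1830 kPa, V = 39.1 L, T = 2000 K.
Step 2 — Isothermal: T stays 2000 K; PV = const ⇒ V₂ = 185 L, P₂ = 386 kPa.
ΔU = 0 (ideal gas, T constant).
W = nRT ln(V₂/V₁) = 4.30×8.314×2000×ln(4.74) = 111000 J.
Q = ΔU + W = 111000 J.
Net over both steps: W = 170000 J, Q = 317000 J, ΔU = 147000 J.

317000 J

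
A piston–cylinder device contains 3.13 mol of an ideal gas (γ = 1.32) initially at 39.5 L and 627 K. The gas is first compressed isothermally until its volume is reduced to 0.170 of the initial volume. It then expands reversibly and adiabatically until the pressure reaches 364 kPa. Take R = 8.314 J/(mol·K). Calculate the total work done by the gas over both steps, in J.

P₁ = nRT₁/V₁ = 3.13×8.314×627/39.5 = 413 kPa.
Step 1 — Isothermal: T stays 627 K; PV = const ⇒ V₂ = 6.72 L, P₂ = 2430 kPa.
ΔU = 0 (ideal gas, T constant).
W = nRT ln(V₂/V₁) = 3.13×8.314×627×ln(0.170) = -28900 J.
Q = ΔU + W = -28900 J.
State after step 1: P = 2430 kPa, V = 6.72 L, T = 627 K.
Step 2 — Adiabatic: T₂/T₁ = (P₂/P₁)^((γ−1)/γ) ⇒ T₂ = 627×(0.150)^0.242 = 396 K; V₂ = 28.3 L.
ΔU = nCvΔT = 3.13×26.0×(396−627) = -18800 J.
Q = 0 for an adiabatic process, so W = −ΔU = 18800 J.
Net over both steps: W = -10100 J, Q = -28900 J, ΔU = -18800 J.

-10100 J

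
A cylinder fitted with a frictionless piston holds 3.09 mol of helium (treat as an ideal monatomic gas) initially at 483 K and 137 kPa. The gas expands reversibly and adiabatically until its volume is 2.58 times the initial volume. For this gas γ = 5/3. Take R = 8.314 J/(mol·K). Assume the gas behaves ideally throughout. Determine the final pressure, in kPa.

28.2 kPa

V₁ = nRT₁/P₁ = 3.09×8.314×483/137 = 90.6 L.
Adiabatic: TV^(γ−1) = const ⇒ T₂ = 483×(0.388)^0.667 = 257 K; PV^γ = const ⇒ P₂ = 28.2 kPa.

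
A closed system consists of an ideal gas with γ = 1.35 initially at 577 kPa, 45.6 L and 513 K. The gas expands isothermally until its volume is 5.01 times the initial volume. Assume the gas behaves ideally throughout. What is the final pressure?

Isothermal: T stays 513 K; PV = const ⇒ V₂ = 228 L, P₂ = 115 kPa.

115 kPa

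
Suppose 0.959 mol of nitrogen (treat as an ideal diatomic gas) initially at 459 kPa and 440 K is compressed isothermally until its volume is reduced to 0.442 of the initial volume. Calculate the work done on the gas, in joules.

V₁ = nRT₁/P₁ = 0.959×8.314×440/459 = 7.64 L.
Isothermal: T stays 440 K; PV = const ⇒ V₂ = 3.38 L, P₂ = 1040 kPa.
W = nRT ln(V₂/V₁) = 0.959×8.314×440×ln(0.442) = -2860 J.
Work done on the gas = −W_by = 2860 J.

2860 J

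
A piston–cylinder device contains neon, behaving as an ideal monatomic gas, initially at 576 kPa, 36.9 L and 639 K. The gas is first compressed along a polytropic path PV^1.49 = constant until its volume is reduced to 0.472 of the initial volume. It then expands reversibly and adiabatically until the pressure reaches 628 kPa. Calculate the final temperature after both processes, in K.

n = P₁V₁/(RT₁) = 576×36.9/(8.314×639) = 4.00 mol.
Step 1 — Polytropic n=1.49: T₂ = T₁(V₁/V₂)^(n−1) = 639×(2.12)^0.49 = 923 K; P₂ = P₁(V₁/V₂)^n = 1760 kPa.
W = (P₁V₁−P₂V₂)/(n−1) = (576×36.9−1760×17.4)/0.49 = -19300 J.
ΔU = nCvΔT = 4.00×12.5×(923−639) = 14200 J.
Q = ΔU + W = -5110 J.
State after step 1: P = 1760 kPa, V = 17.4 L, T = 923 K.
Step 2 — Adiabatic: T₂/T₁ = (P₂/P₁)^((γ−1)/γ) ⇒ T₂ = 923×(0.356)^0.400 = 611 K; V₂ = 32.4 L.
ΔU = nCvΔT = 4.00×12.5×(611−923) = -15600 J.
Q = 0 for an adiabatic process, so W = −ΔU = 15600 J.
Net over both steps: W = -3710 J, Q = -5110 J, ΔU = -1400 J.

611 K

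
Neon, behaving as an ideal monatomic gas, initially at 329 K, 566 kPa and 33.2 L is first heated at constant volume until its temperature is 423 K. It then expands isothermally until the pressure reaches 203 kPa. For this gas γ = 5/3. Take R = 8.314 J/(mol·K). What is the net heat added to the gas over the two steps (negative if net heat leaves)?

38900 J

n = P₁V₁/(RT₁) = 566×33.2/(8.314×329) = 6.87 mol.
Step 1 — Isochoric: V stays 33.2 L; P/T = const ⇒ T₂ = 423 K, P₂ = 728 kPa.
W = 0 (no volume change).
ΔU = nCvΔT = 6.87×12.5×(423−329) = 8050 J.
Q = ΔU = 8050 J.
State after step 1: P = 728 kPa, V = 33.2 L, T = 423 K.
Step 2 — Isothermal: T stays 423 K; PV = const ⇒ V₂ = 119 L, P₂ = 203 kPa.
ΔU = 0 (ideal gas, T constant).
W = nRT ln(V₂/V₁) = 6.87×8.314×423×ln(3.58) = 30800 J.
Q = ΔU + W = 30800 J.
Net over both steps: W = 30800 J, Q = 38900 J, ΔU = 8050 J.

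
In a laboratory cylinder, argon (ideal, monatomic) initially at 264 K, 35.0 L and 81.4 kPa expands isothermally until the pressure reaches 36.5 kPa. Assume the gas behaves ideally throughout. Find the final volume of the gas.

Isothermal: T stays 264 K; PV = const ⇒ V₂ = 78.1 L, P₂ = 36.5 kPa.

78.1 L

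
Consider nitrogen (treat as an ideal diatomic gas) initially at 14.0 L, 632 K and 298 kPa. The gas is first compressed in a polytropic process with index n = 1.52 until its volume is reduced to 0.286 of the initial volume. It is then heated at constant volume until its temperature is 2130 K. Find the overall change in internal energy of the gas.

24700 J

n = P₁V₁/(RT₁) = 298×14.0/(8.314×632) = 0.794 mol.
Step 1 — Polytropic n=1.52: T₂ = T₁(V₁/V₂)^(n−1) = 632×(3.50)^0.52 = 1210 K; P₂ = P₁(V₁/V₂)^n = 2000 kPa.
W = (P₁V₁−P₂V₂)/(n−1) = (298×14.0−2000×4.00)/0.52 = -7360 J.
ΔU = nCvΔT = 0.794×20.8×(1210−632) = 9570 J.
Q = ΔU + W = 2210 J.
State after step 1: P = 2000 kPa, V = 4.00 L, T = 1210 K.
Step 2 — Isochoric: V stays 4.00 L; P/T = const ⇒ T₂ = 2130 K, P₂ = 3510 kPa.
W = 0 (no volume change).
ΔU = nCvΔT = 0.794×20.8×(2130−1210) = 15200 J.
Q = ΔU = 15200 J.
Net over both steps: W = -7360 J, Q = 17400 J, ΔU = 24700 J.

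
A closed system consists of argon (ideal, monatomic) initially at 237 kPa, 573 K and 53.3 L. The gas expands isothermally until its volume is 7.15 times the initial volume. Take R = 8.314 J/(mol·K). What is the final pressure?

33.1 kPa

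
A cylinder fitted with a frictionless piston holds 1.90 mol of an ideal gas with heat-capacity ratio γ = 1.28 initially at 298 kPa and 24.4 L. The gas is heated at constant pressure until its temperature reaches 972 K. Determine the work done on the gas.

T₁ = P₁V₁/(nR) = 298×24.4/(1.90×8.314) = 460 K.
Isobaric: P stays 298 kPa; V/T = const ⇒ T₂ = 972 K, V₂ = 51.5 L.
W = PΔV = 298×(51.5−24.4) kPa·L = 8080 J.
Work done on the gas = −W_by = -8080 J.

-8080 J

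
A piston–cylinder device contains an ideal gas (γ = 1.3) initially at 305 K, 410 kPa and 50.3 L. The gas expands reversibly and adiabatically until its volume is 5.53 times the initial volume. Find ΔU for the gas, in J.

-27600 J

n = P₁V₁/(RT₁) = 410×50.3/(8.314×305) = 8.13 mol.
Adiabatic: TV^(γ−1) = const ⇒ T₂ = 305×(0.181)^0.300 = 183 K; PV^γ = const ⇒ P₂ = 44.4 kPa.
For an ideal gas ΔU = nCvΔT with Cv = R/(γ−1) = 27.7 J/(mol·K).
ΔU = 8.13×27.7×(183−305) = -27600 J.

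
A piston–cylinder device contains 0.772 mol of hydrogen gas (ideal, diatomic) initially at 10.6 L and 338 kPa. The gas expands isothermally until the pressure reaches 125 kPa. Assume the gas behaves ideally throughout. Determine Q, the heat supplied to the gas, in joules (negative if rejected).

T₁ = P₁V₁/(nR) = 338×10.6/(0.772×8.314) = 558 K.
Isothermal: T stays 558 K; PV = const ⇒ V₂ = 28.7 L, P₂ = 125 kPa.
ΔU = 0 (ideal gas, T constant).
W = nRT ln(V₂/V₁) = 0.772×8.314×558×ln(2.70) = 3560 J.
Q = ΔU + W = 3560 J.

3560 J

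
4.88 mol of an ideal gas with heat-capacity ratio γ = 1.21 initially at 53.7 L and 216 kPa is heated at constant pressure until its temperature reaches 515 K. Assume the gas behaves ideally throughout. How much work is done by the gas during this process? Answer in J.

9300 J

T₁ = P₁V₁/(nR) = 216×53.7/(4.88×8.314) = 286 K.
Isobaric: P stays 216 kPa; V/T = const ⇒ T₂ = 515 K, V₂ = 96.7 L.
W = PΔV = 216×(96.7−53.7) kPa·L = 9300 J.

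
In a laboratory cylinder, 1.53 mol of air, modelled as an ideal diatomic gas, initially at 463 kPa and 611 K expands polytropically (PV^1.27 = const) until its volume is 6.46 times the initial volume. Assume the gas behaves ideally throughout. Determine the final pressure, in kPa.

43.3 kPa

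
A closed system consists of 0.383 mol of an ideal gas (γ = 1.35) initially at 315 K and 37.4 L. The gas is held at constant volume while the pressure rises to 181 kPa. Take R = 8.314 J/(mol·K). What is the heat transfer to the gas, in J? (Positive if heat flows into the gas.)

16500 J

P₁ = nRT₁/V₁ = 0.383×8.314×315/37.4 = 26.8 kPa.
Isochoric: V stays 37.4 L; P/T = const ⇒ T₂ = 2130 K, P₂ = 181 kPa.
W = 0 (no volume change).
ΔU = nCvΔT = 0.383×23.8×(2130−315) = 16500 J.
Q = ΔU = 16500 J.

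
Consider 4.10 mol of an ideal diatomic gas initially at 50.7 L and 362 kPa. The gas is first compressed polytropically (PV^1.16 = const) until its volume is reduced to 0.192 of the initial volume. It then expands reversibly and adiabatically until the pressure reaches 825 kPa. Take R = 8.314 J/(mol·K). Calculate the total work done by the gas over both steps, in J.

-18700 J

T₁ = P₁V₁/(nR) = 362×50.7/(4.10×8.314) = 538 K.
Step 1 — Polytropic n=1.16: T₂ = T₁(V₁/V₂)^(n−1) = 538×(5.21)^0.16 = 701 K; P₂ = P₁(V₁/V₂)^n = 2460 kPa.
W = (P₁V₁−P₂V₂)/(n−1) = (362×50.7−2460×9.73)/0.16 = -34700 J.
ΔU = nCvΔT = 4.10×20.8×(701−538) = 13900 J.
Q = ΔU + W = -20800 J.
State after step 1: P = 2460 kPa, V = 9.73 L, T = 701 K.
Step 2 — Adiabatic: T₂/T₁ = (P₂/P₁)^((γ−1)/γ) ⇒ T₂ = 701×(0.336)^0.286 = 513 K; V₂ = 21.2 L.
ΔU = nCvΔT = 4.10×20.8×(513−701) = -16000 J.
Q = 0 for an adiabatic process, so W = −ΔU = 16000 J.
Net over both steps: W = -18700 J, Q = -20800 J, ΔU = -2130 J.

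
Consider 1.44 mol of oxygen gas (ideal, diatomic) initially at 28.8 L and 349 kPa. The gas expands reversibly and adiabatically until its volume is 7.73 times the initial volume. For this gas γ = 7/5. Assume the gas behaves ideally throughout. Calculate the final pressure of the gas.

T₁ = P₁V₁/(nR) = 349×28.8/(1.44×8.314) = 840 K.
Adiabatic: TV^(γ−1) = const ⇒ T₂ = 840×(0.129)^0.400 = 370 K; PV^γ = const ⇒ P₂ = 19.9 kPa.

19.9 kPa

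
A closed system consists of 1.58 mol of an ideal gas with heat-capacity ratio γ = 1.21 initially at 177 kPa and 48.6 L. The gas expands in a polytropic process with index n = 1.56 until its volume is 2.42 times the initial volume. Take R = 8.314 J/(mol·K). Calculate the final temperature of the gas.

T₁ = P₁V₁/(nR) = 177×48.6/(1.58×8.314) = 655 K.
Polytropic n=1.56: T₂ = T₁(V₁/V₂)^(n−1) = 655×(0.413)^0.56 = 399 K; P₂ = P₁(V₁/V₂)^n = 44.6 kPa.

399 K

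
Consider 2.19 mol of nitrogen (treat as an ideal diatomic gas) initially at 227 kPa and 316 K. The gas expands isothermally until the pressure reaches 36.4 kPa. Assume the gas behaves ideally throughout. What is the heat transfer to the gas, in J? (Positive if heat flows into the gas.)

10500 J

V₁ = nRT₁/P₁ = 2.19×8.314×316/227 = 25.3 L.
Isothermal: T stays 316 K; PV = const ⇒ V₂ = 158 L, P₂ = 36.4 kPa.
ΔU = 0 (ideal gas, T constant).
W = nRT ln(V₂/V₁) = 2.19×8.314×316×ln(6.24) = 10500 J.
Q = ΔU + W = 10500 J.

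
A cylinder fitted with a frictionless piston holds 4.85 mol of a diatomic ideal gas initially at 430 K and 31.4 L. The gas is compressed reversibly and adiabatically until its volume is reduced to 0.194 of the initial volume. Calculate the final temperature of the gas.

P₁ = nRT₁/V₁ = 4.85×8.314×430/31.4 = 552 kPa.
Adiabatic: TV^(γ−1) = const ⇒ T₂ = 430×(5.15)^0.400 = 829 K; PV^γ = const ⇒ P₂ = 5480 kPa.

829 K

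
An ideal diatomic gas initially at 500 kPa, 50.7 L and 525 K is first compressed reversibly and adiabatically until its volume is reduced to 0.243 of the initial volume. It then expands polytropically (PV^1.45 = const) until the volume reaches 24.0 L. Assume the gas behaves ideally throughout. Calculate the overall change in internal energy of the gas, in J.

n = P₁V₁/(RT₁) = 500×50.7/(8.314×525) = 5.81 mol.
Step 1 — Adiabatic: TV^(γ−1) = const ⇒ T₂ = 525×(4.12)^0.400 = 925 K; PV^γ = const ⇒ P₂ = 3620 kPa.
ΔU = nCvΔT = 5.81×20.8×(925−525) = 48200 J.
Q = 0 for an adiabatic process, so W = −ΔU = -48200 J.
State after step 1: P = 3620 kPa, V = 12.3 L, T = 925 K.
Step 2 — Polytropic n=1.45: T₂ = T₁(V₁/V₂)^(n−1) = 925×(0.513)^0.45 = 685 K; P₂ = P₁(V₁/V₂)^n = 1380 kPa.
W = (P₁V₁−P₂V₂)/(n−1) = (3620×12.3−1380×24.0)/0.45 = 25700 J.
ΔU = nCvΔT = 5.81×20.8×(685−925) = -28900 J.
Q = ΔU + W = -3210 J.
Net over both steps: W = -22500 J, Q = -3210 J, ΔU = 19300 J.

19300 J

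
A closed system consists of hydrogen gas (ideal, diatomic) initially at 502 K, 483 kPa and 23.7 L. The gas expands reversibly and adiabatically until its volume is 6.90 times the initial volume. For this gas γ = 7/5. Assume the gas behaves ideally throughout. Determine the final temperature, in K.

232 K

Adiabatic: TV^(γ−1) = const ⇒ T₂ = 502×(0.145)^0.400 = 232 K; PV^γ = const ⇒ P₂ = 32.3 kPa.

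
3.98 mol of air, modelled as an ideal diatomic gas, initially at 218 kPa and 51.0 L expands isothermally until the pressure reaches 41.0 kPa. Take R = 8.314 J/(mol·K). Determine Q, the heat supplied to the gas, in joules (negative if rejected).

T₁ = P₁V₁/(nR) = 218×51.0/(3.98×8.314) = 336 K.
Isothermal: T stays 336 K; PV = const ⇒ V₂ = 271 L, P₂ = 41.0 kPa.
ΔU = 0 (ideal gas, T constant).
W = nRT ln(V₂/V₁) = 3.98×8.314×336×ln(5.32) = 18600 J.
Q = ΔU + W = 18600 J.

18600 J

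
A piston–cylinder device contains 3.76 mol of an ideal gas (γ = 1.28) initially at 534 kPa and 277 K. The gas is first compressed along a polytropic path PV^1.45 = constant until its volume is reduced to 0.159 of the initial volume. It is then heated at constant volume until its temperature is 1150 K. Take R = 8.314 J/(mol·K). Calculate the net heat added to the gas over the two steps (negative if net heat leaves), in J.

72700 J

V₁ = nRT₁/P₁ = 3.76×8.314×277/534 = 16.2 L.
Step 1 — Polytropic n=1.45: T₂ = T₁(V₁/V₂)^(n−1) = 277×(6.29)^0.45 = 634 K; P₂ = P₁(V₁/V₂)^n = 7680 kPa.
W = (P₁V₁−P₂V₂)/(n−1) = (534×16.2−7680×2.58)/0.45 = -24800 J.
ΔU = nCvΔT = 3.76×29.7×(634−277) = 39800 J.
Q = ΔU + W = 15000 J.
State after step 1: P = 7680 kPa, V = 2.58 L, T = 634 K.
Step 2 — Isochoric: V stays 2.58 L; P/T = const ⇒ T₂ = 1150 K, P₂ = 13900 kPa.
W = 0 (no volume change).
ΔU = nCvΔT = 3.76×29.7×(1150−634) = 57600 J.
Q = ΔU = 57600 J.
Net over both steps: W = -24800 J, Q = 72700 J, ΔU = 97500 J.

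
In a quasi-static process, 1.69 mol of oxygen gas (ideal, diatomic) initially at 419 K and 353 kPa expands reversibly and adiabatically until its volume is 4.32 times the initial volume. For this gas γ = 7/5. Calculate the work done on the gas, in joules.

-6520 J

V₁ = nRT₁/P₁ = 1.69×8.314×419/353 = 16.7 L.
Adiabatic: TV^(γ−1) = const ⇒ T₂ = 419×(0.231)^0.400 = 233 K; PV^γ = const ⇒ P₂ = 45.5 kPa.
ΔU = nCvΔT = 1.69×20.8×(233−419) = -6520 J.
Q = 0 for an adiabatic process, so W = −ΔU = 6520 J.
Work done on the gas = −W_by = -6520 J.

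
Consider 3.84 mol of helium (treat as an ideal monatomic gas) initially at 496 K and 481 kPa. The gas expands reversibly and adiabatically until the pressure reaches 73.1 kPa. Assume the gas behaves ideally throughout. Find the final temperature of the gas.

233 K

V₁ = nRT₁/P₁ = 3.84×8.314×496/481 = 32.9 L.
Adiabatic: T₂/T₁ = (P₂/P₁)^((γ−1)/γ) ⇒ T₂ = 496×(0.152)^0.400 = 233 K; V₂ = 102 L.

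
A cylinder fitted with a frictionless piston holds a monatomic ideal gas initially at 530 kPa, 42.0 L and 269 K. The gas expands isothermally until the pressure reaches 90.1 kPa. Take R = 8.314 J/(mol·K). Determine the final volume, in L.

247 L

Isothermal: T stays 269 K; PV = const ⇒ V₂ = 247 L, P₂ = 90.1 kPa.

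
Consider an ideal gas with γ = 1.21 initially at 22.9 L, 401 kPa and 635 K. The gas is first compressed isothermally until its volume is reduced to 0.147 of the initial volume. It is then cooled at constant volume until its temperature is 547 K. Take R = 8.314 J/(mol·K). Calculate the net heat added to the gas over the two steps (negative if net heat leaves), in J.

n = P₁V₁/(RT₁) = 401×22.9/(8.314×635) = 1.74 mol.
Step 1 — Isothermal: T stays 635 K; PV = const ⇒ V₂ = 3.37 L, P₂ = 2730 kPa.
ΔU = 0 (ideal gas, T constant).
W = nRT ln(V₂/V₁) = 1.74×8.314×635×ln(0.147) = -17600 J.
Q = ΔU + W = -17600 J.
State after step 1: P = 2730 kPa, V = 3.37 L, T = 635 K.
Step 2 — Isochoric: V stays 3.37 L; P/T = const ⇒ T₂ = 547 K, P₂ = 2350 kPa.
W = 0 (no volume change).
ΔU = nCvΔT = 1.74×39.6×(547−635) = -6060 J.
Q = ΔU = -6060 J.
Net over both steps: W = -17600 J, Q = -23700 J, ΔU = -6060 J.

-23700 J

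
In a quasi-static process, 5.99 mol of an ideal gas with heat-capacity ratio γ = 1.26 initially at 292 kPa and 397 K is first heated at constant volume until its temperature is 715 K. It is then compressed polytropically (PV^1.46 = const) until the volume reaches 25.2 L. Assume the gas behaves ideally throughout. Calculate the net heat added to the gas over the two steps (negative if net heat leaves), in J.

V₁ = nRT₁/P₁ = 5.99×8.314×397/292 = 67.7 L.
Step 1 — Isochoric: V stays 67.7 L; P/T = const ⇒ T₂ = 715 K, P₂ = 526 kPa.
W = 0 (no volume change).
ΔU = nCvΔT = 5.99×32.0×(715−397) = 60900 J.
Q = ΔU = 60900 J.
State after step 1: P = 526 kPa, V = 67.7 L, T = 715 K.
Step 2 — Polytropic n=1.46: T₂ = T₁(V₁/V₂)^(n−1) = 715×(2.69)^0.46 = 1130 K; P₂ = P₁(V₁/V₂)^n = 2230 kPa.
W = (P₁V₁−P₂V₂)/(n−1) = (526×67.7−2230×25.2)/0.46 = -44600 J.
ΔU = nCvΔT = 5.99×32.0×(1130−715) = 78800 J.
Q = ΔU + W = 34300 J.
Net over both steps: W = -44600 J, Q = 95200 J, ΔU = 140000 J.

95200 J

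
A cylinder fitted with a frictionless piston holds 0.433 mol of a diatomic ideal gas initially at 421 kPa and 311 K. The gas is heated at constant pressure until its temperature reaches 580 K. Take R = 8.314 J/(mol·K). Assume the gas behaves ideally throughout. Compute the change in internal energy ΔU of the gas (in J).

2420 J

V₁ = nRT₁/P₁ = 0.433×8.314×311/421 = 2.66 L.
Isobaric: P stays 421 kPa; V/T = const ⇒ T₂ = 580 K, V₂ = 4.96 L.
For an ideal gas ΔU = nCvΔT with Cv = (5/2)R = 20.8 J/(mol·K).
ΔU = 0.433×20.8×(580−311) = 2420 J.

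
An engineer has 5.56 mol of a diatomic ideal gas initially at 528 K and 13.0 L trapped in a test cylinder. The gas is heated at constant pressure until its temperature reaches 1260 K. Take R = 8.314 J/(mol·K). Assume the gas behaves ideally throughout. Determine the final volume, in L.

31.0 L

P₁ = nRT₁/V₁ = 5.56×8.314×528/13.0 = 1880 kPa.
Isobaric: P stays 1880 kPa; V/T = const ⇒ T₂ = 1260 K, V₂ = 31.0 L.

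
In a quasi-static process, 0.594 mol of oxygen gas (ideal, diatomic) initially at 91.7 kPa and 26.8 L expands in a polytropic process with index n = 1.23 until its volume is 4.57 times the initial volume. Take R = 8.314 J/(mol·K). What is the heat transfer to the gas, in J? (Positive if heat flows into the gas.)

T₁ = P₁V₁/(nR) = 91.7×26.8/(0.594×8.314) = 498 K.
Polytropic n=1.23: T₂ = T₁(V₁/V₂)^(n−1) = 498×(0.219)^0.23 = 351 K; P₂ = P₁(V₁/V₂)^n = 14.1 kPa.
W = (P₁V₁−P₂V₂)/(n−1) = (91.7×26.8−14.1×122)/0.23 = 3150 J.
ΔU = nCvΔT = 0.594×20.8×(351−498) = -1810 J.
Q = ΔU + W = 1340 J.

1340 J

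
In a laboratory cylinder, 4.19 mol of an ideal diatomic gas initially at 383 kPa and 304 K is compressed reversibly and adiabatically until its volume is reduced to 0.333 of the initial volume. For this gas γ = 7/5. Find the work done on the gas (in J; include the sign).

14600 J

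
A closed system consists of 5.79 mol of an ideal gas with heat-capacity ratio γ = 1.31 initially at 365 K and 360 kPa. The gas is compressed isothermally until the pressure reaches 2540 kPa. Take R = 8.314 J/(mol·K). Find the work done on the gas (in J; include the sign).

V₁ = nRT₁/P₁ = 5.79×8.314×365/360 = 48.8 L.
Isothermal: T stays 365 K; PV = const ⇒ V₂ = 6.92 L, P₂ = 2540 kPa.
W = nRT ln(V₂/V₁) = 5.79×8.314×365×ln(0.142) = -34300 J.
Work done on the gas = −W_by = 34300 J.

34300 J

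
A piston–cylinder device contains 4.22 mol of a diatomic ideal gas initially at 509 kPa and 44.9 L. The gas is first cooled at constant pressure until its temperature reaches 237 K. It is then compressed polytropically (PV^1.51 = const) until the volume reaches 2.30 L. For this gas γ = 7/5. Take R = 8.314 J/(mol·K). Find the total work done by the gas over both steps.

T₁ = P₁V₁/(nR) = 509×44.9/(4.22×8.314) = 651 K.
Step 1 — Isobaric: P stays 509 kPa; V/T = const ⇒ T₂ = 237 K, V₂ = 16.3 L.
W = PΔV = 509×(16.3−44.9) kPa·L = -14500 J.
ΔU = nCvΔT = 4.22×20.8×(237−651) = -36300 J.
Q = ΔU + W = nCpΔT = -50900 J.
State after step 1: P = 509 kPa, V = 16.3 L, T = 237 K.
Step 2 — Polytropic n=1.51: T₂ = T₁(V₁/V₂)^(n−1) = 237×(7.10)^0.51 = 644 K; P₂ = P₁(V₁/V₂)^n = 9830 kPa.
W = (P₁V₁−P₂V₂)/(n−1) = (509×16.3−9830×2.30)/0.51 = -28000 J.
ΔU = nCvΔT = 4.22×20.8×(644−237) = 35700 J.
Q = ΔU + W = 7700 J.
Net over both steps: W = -42500 J, Q = -43200 J, ΔU = -637 J.

-42500 J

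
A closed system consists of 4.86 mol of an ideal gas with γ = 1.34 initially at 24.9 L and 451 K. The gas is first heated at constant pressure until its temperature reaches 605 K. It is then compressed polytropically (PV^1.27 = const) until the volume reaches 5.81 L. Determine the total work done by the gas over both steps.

P₁ = nRT₁/V₁ = 4.86×8.314×451/24.9 = 732 kPa.
Step 1 — Isobaric: P stays 732 kPa; V/T = const ⇒ T₂ = 605 K, V₂ = 33.4 L.
W = PΔV = 732×(33.4−24.9) kPa·L = 6220 J.
ΔU = nCvΔT = 4.86×24.5×(605−451) = 18300 J.
Q = ΔU + W = nCpΔT = 24500 J.
State after step 1: P = 732 kPa, V = 33.4 L, T = 605 K.
Step 2 — Polytropic n=1.27: T₂ = T₁(V₁/V₂)^(n−1) = 605×(5.75)^0.27 = 970 K; P₂ = P₁(V₁/V₂)^n = 6750 kPa.
W = (P₁V₁−P₂V₂)/(n−1) = (732×33.4−6750×5.81)/0.27 = -54600 J.
ΔU = nCvΔT = 4.86×24.5×(970−605) = 43400 J.
Q = ΔU + W = -11300 J.
Net over both steps: W = -48400 J, Q = 13300 J, ΔU = 61700 J.

-48400 J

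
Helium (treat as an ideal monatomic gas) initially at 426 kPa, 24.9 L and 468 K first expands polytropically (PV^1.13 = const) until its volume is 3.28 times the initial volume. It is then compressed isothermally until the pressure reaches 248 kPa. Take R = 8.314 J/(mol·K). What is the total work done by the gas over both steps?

4390 J

n = P₁V₁/(RT₁) = 426×24.9/(8.314×468) = 2.73 mol.
Step 1 — Polytropic n=1.13: T₂ = T₁(V₁/V₂)^(n−1) = 468×(0.305)^0.13 = 401 K; P₂ = P₁(V₁/V₂)^n = 111 kPa.
W = (P₁V₁−P₂V₂)/(n−1) = (426×24.9−111×81.7)/0.13 = 11700 J.
ΔU = nCvΔT = 2.73×12.5×(401−468) = -2280 J.
Q = ΔU + W = 9400 J.
State after step 1: P = 111 kPa, V = 81.7 L, T = 401 K.
Step 2 — Isothermal: T stays 401 K; PV = const ⇒ V₂ = 36.7 L, P₂ = 248 kPa.
ΔU = 0 (ideal gas, T constant).
W = nRT ln(V₂/V₁) = 2.73×8.314×401×ln(0.449) = -7280 J.
Q = ΔU + W = -7280 J.
Net over both steps: W = 4390 J, Q = 2120 J, ΔU = -2280 J.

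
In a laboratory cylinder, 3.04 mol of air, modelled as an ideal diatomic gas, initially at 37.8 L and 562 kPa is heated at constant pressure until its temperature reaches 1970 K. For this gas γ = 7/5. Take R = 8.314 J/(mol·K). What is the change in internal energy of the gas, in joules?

71400 J

T₁ = P₁V₁/(nR) = 562×37.8/(3.04×8.314) = 841 K.
Isobaric: P stays 562 kPa; V/T = const ⇒ T₂ = 1970 K, V₂ = 88.6 L.
For an ideal gas ΔU = nCvΔT with Cv = (5/2)R = 20.8 J/(mol·K).
ΔU = 3.04×20.8×(1970−841) = 71400 J.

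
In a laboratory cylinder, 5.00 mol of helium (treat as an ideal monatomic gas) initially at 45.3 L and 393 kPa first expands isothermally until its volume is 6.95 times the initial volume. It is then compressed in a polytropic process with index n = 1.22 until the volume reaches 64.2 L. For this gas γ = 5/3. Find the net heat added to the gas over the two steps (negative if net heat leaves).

11800 J

T₁ = P₁V₁/(nR) = 393×45.3/(5.00×8.314) = 428 K.
Step 1 — Isothermal: T stays 428 K; PV = const ⇒ V₂ = 315 L, P₂ = 56.5 kPa.
ΔU = 0 (ideal gas, T constant).
W = nRT ln(V₂/V₁) = 5.00×8.314×428×ln(6.95) = 34500 J.
Q = ΔU + W = 34500 J.
State after step 1: P = 56.5 kPa, V = 315 L, T = 428 K.
Step 2 — Polytropic n=1.22: T₂ = T₁(V₁/V₂)^(n−1) = 428×(4.90)^0.22 = 608 K; P₂ = P₁(V₁/V₂)^n = 393 kPa.
W = (P₁V₁−P₂V₂)/(n−1) = (56.5×315−393×64.2)/0.22 = -33900 J.
ΔU = nCvΔT = 5.00×12.5×(608−428) = 11200 J.
Q = ΔU + W = -22700 J.
Net over both steps: W = 625 J, Q = 11800 J, ΔU = 11200 J.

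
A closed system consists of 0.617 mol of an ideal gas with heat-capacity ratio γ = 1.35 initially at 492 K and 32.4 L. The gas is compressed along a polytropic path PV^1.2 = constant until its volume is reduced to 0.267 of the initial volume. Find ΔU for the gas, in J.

2180 J

P₁ = nRT₁/V₁ = 0.617×8.314×492/32.4 = 77.9 kPa.
Polytropic n=1.2: T₂ = T₁(V₁/V₂)^(n−1) = 492×(3.75)^0.20 = 641 K; P₂ = P₁(V₁/V₂)^n = 380 kPa.
For an ideal gas ΔU = nCvΔT with Cv = R/(γ−1) = 23.8 J/(mol·K).
ΔU = 0.617×23.8×(641−492) = 2180 J.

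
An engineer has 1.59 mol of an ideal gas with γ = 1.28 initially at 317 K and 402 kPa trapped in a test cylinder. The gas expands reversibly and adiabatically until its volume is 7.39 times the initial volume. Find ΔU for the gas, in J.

-6420 J

V₁ = nRT₁/P₁ = 1.59×8.314×317/402 = 10.4 L.
Adiabatic: TV^(γ−1) = const ⇒ T₂ = 317×(0.135)^0.280 = 181 K; PV^γ = const ⇒ P₂ = 31.1 kPa.
For an ideal gas ΔU = nCvΔT with Cv = R/(γ−1) = 29.7 J/(mol·K).
ΔU = 1.59×29.7×(181−317) = -6420 J.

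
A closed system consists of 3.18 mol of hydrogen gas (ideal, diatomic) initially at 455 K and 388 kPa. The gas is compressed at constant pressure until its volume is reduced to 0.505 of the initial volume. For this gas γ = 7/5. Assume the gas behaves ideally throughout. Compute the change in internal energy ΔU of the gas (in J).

V₁ = nRT₁/P₁ = 3.18×8.314×455/388 = 31.0 L.
Isobaric: P stays 388 kPa; V/T = const ⇒ T₂ = 230 K, V₂ = 15.7 L.
For an ideal gas ΔU = nCvΔT with Cv = (5/2)R = 20.8 J/(mol·K).
ΔU = 3.18×20.8×(230−455) = -14900 J.

-14900 J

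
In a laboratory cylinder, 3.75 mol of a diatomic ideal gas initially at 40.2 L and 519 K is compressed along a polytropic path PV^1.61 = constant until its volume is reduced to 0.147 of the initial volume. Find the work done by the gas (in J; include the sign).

P₁ = nRT₁/V₁ = 3.75×8.314×519/40.2 = 403 kPa.
Polytropic n=1.61: T₂ = T₁(V₁/V₂)^(n−1) = 519×(6.80)^0.61 = 1670 K; P₂ = P₁(V₁/V₂)^n = 8820 kPa.
W = (P₁V₁−P₂V₂)/(n−1) = (403×40.2−8820×5.91)/0.61 = -58900 J.

-58900 J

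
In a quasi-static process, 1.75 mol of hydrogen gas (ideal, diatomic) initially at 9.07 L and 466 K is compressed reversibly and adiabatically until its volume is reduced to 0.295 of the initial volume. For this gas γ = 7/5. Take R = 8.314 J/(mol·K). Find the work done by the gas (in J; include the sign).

-10700 J

P₁ = nRT₁/V₁ = 1.75×8.314×466/9.07 = 748 kPa.
Adiabatic: TV^(γ−1) = const ⇒ T₂ = 466×(3.39)^0.400 = 759 K; PV^γ = const ⇒ P₂ = 4130 kPa.
ΔU = nCvΔT = 1.75×20.8×(759−466) = 10700 J.
Q = 0 for an adiabatic process, so W = −ΔU = -10700 J.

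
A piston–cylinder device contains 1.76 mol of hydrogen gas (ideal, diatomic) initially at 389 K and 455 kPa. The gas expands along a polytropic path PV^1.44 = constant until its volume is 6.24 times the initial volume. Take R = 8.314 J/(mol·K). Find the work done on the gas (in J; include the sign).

V₁ = nRT₁/P₁ = 1.76×8.314×389/455 = 12.5 L.
Polytropic n=1.44: T₂ = T₁(V₁/V₂)^(n−1) = 389×(0.160)^0.44 = 174 K; P₂ = P₁(V₁/V₂)^n = 32.6 kPa.
W = (P₁V₁−P₂V₂)/(n−1) = (455×12.5−32.6×78.1)/0.44 = 7160 J.
Work done on the gas = −W_by = -7160 J.

-7160 J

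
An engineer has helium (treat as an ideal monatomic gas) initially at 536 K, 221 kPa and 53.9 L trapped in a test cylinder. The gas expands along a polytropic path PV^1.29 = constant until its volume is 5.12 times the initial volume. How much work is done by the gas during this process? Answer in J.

n = P₁V₁/(RT₁) = 221×53.9/(8.314×536) = 2.67 mol.
Polytropic n=1.29: T₂ = T₁(V₁/V₂)^(n−1) = 536×(0.195)^0.29 = 334 K; P₂ = P₁(V₁/V₂)^n = 26.9 kPa.
W = (P₁V₁−P₂V₂)/(n−1) = (221×53.9−26.9×276)/0.29 = 15500 J.

15500 J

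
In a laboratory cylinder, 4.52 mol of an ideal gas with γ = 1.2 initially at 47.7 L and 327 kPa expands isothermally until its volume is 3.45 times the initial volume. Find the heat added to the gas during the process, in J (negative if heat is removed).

19300 J

T₁ = P₁V₁/(nR) = 327×47.7/(4.52×8.314) = 415 K.
Isothermal: T stays 415 K; PV = const ⇒ V₂ = 165 L, P₂ = 94.8 kPa.
ΔU = 0 (ideal gas, T constant).
W = nRT ln(V₂/V₁) = 4.52×8.314×415×ln(3.45) = 19300 J.
Q = ΔU + W = 19300 J.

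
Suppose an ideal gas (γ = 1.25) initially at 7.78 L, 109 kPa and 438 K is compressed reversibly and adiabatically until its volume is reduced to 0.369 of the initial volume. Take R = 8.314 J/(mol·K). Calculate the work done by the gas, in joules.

n = P₁V₁/(RT₁) = 109×7.78/(8.314×438) = 0.233 mol.
Adiabatic: TV^(γ−1) = const ⇒ T₂ = 438×(2.71)^0.250 = 562 K; PV^γ = const ⇒ P₂ = 379 kPa.
ΔU = nCvΔT = 0.233×33.3×(562−438) = 960 J.
Q = 0 for an adiabatic process, so W = −ΔU = -960 J.

-960 J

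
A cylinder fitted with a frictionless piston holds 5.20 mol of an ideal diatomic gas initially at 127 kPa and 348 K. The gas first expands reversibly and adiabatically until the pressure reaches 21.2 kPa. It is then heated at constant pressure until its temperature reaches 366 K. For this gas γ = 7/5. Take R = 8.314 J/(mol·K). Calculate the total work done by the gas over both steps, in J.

21900 J

V₁ = nRT₁/P₁ = 5.20×8.314×348/127 = 118 L.
Step 1 — Adiabatic: T₂/T₁ = (P₂/P₁)^((γ−1)/γ) ⇒ T₂ = 348×(0.167)^0.286 = 209 K; V₂ = 426 L.
ΔU = nCvΔT = 5.20×20.8×(209−348) = -15100 J.
Q = 0 for an adiabatic process, so W = −ΔU = 15100 J.
State after step 1: P = 21.2 kPa, V = 426 L, T = 209 K.
Step 2 — Isobaric: P stays 21.2 kPa; V/T = const ⇒ T₂ = 366 K, V₂ = 746 L.
W = PΔV = 21.2×(746−426) kPa·L = 6800 J.
ΔU = nCvΔT = 5.20×20.8×(366−209) = 17000 J.
Q = ΔU + W = nCpΔT = 23800 J.
Net over both steps: W = 21900 J, Q = 23800 J, ΔU = 1950 J.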